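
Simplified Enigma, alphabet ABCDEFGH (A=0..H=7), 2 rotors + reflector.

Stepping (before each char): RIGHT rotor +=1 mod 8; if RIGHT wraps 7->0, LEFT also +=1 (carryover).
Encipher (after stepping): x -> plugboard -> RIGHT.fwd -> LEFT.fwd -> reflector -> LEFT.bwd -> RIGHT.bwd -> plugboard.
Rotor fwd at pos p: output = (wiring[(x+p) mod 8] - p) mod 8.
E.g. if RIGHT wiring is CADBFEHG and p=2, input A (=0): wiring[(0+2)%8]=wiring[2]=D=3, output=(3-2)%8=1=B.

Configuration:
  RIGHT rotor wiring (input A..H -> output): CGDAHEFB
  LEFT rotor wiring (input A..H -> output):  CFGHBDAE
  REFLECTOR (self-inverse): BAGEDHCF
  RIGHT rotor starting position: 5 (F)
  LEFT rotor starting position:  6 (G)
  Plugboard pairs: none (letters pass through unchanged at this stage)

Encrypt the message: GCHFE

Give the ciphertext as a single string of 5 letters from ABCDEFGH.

Answer: DBBCG

Derivation:
Char 1 ('G'): step: R->6, L=6; G->plug->G->R->B->L->G->refl->C->L'->A->R'->D->plug->D
Char 2 ('C'): step: R->7, L=6; C->plug->C->R->H->L->F->refl->H->L'->D->R'->B->plug->B
Char 3 ('H'): step: R->0, L->7 (L advanced); H->plug->H->R->B->L->D->refl->E->L'->G->R'->B->plug->B
Char 4 ('F'): step: R->1, L=7; F->plug->F->R->E->L->A->refl->B->L'->H->R'->C->plug->C
Char 5 ('E'): step: R->2, L=7; E->plug->E->R->D->L->H->refl->F->L'->A->R'->G->plug->G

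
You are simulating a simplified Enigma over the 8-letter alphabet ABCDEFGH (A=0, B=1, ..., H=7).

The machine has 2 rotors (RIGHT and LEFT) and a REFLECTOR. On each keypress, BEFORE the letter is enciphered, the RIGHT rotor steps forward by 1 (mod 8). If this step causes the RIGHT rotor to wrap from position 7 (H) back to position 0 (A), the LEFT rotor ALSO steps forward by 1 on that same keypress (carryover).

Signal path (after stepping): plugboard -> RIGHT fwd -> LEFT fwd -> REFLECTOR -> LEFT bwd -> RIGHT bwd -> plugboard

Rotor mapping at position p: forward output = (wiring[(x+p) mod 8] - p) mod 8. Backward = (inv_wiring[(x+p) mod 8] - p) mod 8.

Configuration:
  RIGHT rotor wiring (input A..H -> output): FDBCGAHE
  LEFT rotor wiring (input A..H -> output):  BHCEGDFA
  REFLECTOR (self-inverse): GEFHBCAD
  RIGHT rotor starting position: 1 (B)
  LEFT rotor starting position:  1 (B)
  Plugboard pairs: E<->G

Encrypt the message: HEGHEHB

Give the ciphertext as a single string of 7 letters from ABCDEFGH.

Char 1 ('H'): step: R->2, L=1; H->plug->H->R->B->L->B->refl->E->L'->F->R'->E->plug->G
Char 2 ('E'): step: R->3, L=1; E->plug->G->R->A->L->G->refl->A->L'->H->R'->A->plug->A
Char 3 ('G'): step: R->4, L=1; G->plug->E->R->B->L->B->refl->E->L'->F->R'->G->plug->E
Char 4 ('H'): step: R->5, L=1; H->plug->H->R->B->L->B->refl->E->L'->F->R'->G->plug->E
Char 5 ('E'): step: R->6, L=1; E->plug->G->R->A->L->G->refl->A->L'->H->R'->C->plug->C
Char 6 ('H'): step: R->7, L=1; H->plug->H->R->A->L->G->refl->A->L'->H->R'->F->plug->F
Char 7 ('B'): step: R->0, L->2 (L advanced); B->plug->B->R->D->L->B->refl->E->L'->C->R'->D->plug->D

Answer: GAEECFD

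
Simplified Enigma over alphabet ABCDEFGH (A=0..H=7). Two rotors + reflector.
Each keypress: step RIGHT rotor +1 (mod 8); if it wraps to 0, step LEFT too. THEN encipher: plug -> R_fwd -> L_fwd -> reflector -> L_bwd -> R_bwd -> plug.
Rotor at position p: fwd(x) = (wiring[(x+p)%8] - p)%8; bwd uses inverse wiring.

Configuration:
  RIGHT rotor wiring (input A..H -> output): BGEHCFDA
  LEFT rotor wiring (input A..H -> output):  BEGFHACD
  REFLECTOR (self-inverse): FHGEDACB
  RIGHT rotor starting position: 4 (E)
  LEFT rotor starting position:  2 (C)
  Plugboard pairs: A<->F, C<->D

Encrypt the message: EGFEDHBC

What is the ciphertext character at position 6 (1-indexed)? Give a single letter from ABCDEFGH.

Char 1 ('E'): step: R->5, L=2; E->plug->E->R->B->L->D->refl->E->L'->A->R'->A->plug->F
Char 2 ('G'): step: R->6, L=2; G->plug->G->R->E->L->A->refl->F->L'->C->R'->B->plug->B
Char 3 ('F'): step: R->7, L=2; F->plug->A->R->B->L->D->refl->E->L'->A->R'->E->plug->E
Char 4 ('E'): step: R->0, L->3 (L advanced); E->plug->E->R->C->L->F->refl->A->L'->E->R'->C->plug->D
Char 5 ('D'): step: R->1, L=3; D->plug->C->R->G->L->B->refl->H->L'->D->R'->B->plug->B
Char 6 ('H'): step: R->2, L=3; H->plug->H->R->E->L->A->refl->F->L'->C->R'->A->plug->F

F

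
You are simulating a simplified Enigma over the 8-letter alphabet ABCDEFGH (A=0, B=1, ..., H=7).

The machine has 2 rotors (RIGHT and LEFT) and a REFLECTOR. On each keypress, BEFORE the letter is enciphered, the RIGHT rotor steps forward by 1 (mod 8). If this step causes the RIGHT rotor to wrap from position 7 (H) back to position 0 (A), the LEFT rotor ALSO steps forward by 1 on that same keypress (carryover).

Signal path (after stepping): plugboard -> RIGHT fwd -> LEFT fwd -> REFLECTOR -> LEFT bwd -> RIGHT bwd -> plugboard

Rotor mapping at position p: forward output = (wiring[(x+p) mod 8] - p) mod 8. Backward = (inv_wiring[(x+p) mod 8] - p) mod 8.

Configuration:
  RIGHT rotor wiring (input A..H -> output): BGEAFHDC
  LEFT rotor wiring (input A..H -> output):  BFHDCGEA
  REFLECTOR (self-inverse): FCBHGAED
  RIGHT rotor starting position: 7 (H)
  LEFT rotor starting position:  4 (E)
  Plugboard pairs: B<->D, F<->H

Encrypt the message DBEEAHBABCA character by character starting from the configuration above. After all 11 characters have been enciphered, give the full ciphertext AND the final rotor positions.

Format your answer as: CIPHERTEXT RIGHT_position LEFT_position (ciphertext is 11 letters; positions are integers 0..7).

Answer: GCACHBAHDAC 2 6

Derivation:
Char 1 ('D'): step: R->0, L->5 (L advanced); D->plug->B->R->G->L->G->refl->E->L'->D->R'->G->plug->G
Char 2 ('B'): step: R->1, L=5; B->plug->D->R->E->L->A->refl->F->L'->H->R'->C->plug->C
Char 3 ('E'): step: R->2, L=5; E->plug->E->R->B->L->H->refl->D->L'->C->R'->A->plug->A
Char 4 ('E'): step: R->3, L=5; E->plug->E->R->H->L->F->refl->A->L'->E->R'->C->plug->C
Char 5 ('A'): step: R->4, L=5; A->plug->A->R->B->L->H->refl->D->L'->C->R'->F->plug->H
Char 6 ('H'): step: R->5, L=5; H->plug->F->R->H->L->F->refl->A->L'->E->R'->D->plug->B
Char 7 ('B'): step: R->6, L=5; B->plug->D->R->A->L->B->refl->C->L'->F->R'->A->plug->A
Char 8 ('A'): step: R->7, L=5; A->plug->A->R->D->L->E->refl->G->L'->G->R'->F->plug->H
Char 9 ('B'): step: R->0, L->6 (L advanced); B->plug->D->R->A->L->G->refl->E->L'->G->R'->B->plug->D
Char 10 ('C'): step: R->1, L=6; C->plug->C->R->H->L->A->refl->F->L'->F->R'->A->plug->A
Char 11 ('A'): step: R->2, L=6; A->plug->A->R->C->L->D->refl->H->L'->D->R'->C->plug->C
Final: ciphertext=GCACHBAHDAC, RIGHT=2, LEFT=6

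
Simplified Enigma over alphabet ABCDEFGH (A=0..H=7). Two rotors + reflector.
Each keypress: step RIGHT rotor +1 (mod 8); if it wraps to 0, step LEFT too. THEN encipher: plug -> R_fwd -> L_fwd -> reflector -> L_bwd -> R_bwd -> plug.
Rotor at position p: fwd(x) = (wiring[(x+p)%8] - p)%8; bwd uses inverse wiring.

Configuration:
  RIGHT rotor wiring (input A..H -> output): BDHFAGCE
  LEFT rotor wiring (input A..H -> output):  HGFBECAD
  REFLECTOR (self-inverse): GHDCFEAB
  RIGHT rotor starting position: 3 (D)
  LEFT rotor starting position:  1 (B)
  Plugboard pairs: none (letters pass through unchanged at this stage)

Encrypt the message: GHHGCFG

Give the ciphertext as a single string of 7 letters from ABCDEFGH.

Answer: CEEBFEC

Derivation:
Char 1 ('G'): step: R->4, L=1; G->plug->G->R->D->L->D->refl->C->L'->G->R'->C->plug->C
Char 2 ('H'): step: R->5, L=1; H->plug->H->R->D->L->D->refl->C->L'->G->R'->E->plug->E
Char 3 ('H'): step: R->6, L=1; H->plug->H->R->A->L->F->refl->E->L'->B->R'->E->plug->E
Char 4 ('G'): step: R->7, L=1; G->plug->G->R->H->L->G->refl->A->L'->C->R'->B->plug->B
Char 5 ('C'): step: R->0, L->2 (L advanced); C->plug->C->R->H->L->E->refl->F->L'->G->R'->F->plug->F
Char 6 ('F'): step: R->1, L=2; F->plug->F->R->B->L->H->refl->B->L'->F->R'->E->plug->E
Char 7 ('G'): step: R->2, L=2; G->plug->G->R->H->L->E->refl->F->L'->G->R'->C->plug->C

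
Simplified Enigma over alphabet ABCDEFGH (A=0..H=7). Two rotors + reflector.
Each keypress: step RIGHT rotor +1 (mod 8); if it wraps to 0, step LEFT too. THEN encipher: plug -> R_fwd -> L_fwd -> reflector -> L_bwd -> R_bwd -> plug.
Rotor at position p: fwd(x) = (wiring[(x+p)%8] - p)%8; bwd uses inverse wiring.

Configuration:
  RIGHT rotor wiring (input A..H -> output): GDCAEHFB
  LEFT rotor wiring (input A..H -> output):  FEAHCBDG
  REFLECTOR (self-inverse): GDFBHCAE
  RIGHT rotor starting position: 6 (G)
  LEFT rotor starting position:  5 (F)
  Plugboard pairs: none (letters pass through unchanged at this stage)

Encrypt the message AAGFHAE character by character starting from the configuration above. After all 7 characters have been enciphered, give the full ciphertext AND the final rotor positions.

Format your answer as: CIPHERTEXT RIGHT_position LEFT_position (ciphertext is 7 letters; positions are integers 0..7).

Char 1 ('A'): step: R->7, L=5; A->plug->A->R->C->L->B->refl->D->L'->F->R'->F->plug->F
Char 2 ('A'): step: R->0, L->6 (L advanced); A->plug->A->R->G->L->E->refl->H->L'->C->R'->C->plug->C
Char 3 ('G'): step: R->1, L=6; G->plug->G->R->A->L->F->refl->C->L'->E->R'->F->plug->F
Char 4 ('F'): step: R->2, L=6; F->plug->F->R->H->L->D->refl->B->L'->F->R'->D->plug->D
Char 5 ('H'): step: R->3, L=6; H->plug->H->R->H->L->D->refl->B->L'->F->R'->A->plug->A
Char 6 ('A'): step: R->4, L=6; A->plug->A->R->A->L->F->refl->C->L'->E->R'->H->plug->H
Char 7 ('E'): step: R->5, L=6; E->plug->E->R->G->L->E->refl->H->L'->C->R'->A->plug->A
Final: ciphertext=FCFDAHA, RIGHT=5, LEFT=6

Answer: FCFDAHA 5 6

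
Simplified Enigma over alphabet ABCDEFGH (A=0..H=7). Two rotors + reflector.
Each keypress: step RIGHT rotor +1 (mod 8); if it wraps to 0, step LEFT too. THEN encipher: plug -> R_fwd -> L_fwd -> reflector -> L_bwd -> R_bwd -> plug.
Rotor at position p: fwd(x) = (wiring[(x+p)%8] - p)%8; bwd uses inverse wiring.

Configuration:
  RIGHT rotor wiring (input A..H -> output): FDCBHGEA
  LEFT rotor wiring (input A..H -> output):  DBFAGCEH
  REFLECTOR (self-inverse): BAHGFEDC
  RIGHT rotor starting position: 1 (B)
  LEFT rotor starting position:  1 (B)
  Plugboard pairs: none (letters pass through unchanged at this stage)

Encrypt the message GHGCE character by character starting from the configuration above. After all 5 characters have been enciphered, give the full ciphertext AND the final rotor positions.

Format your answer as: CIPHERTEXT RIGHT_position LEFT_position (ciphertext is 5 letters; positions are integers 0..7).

Char 1 ('G'): step: R->2, L=1; G->plug->G->R->D->L->F->refl->E->L'->B->R'->H->plug->H
Char 2 ('H'): step: R->3, L=1; H->plug->H->R->H->L->C->refl->H->L'->C->R'->F->plug->F
Char 3 ('G'): step: R->4, L=1; G->plug->G->R->G->L->G->refl->D->L'->F->R'->H->plug->H
Char 4 ('C'): step: R->5, L=1; C->plug->C->R->D->L->F->refl->E->L'->B->R'->A->plug->A
Char 5 ('E'): step: R->6, L=1; E->plug->E->R->E->L->B->refl->A->L'->A->R'->H->plug->H
Final: ciphertext=HFHAH, RIGHT=6, LEFT=1

Answer: HFHAH 6 1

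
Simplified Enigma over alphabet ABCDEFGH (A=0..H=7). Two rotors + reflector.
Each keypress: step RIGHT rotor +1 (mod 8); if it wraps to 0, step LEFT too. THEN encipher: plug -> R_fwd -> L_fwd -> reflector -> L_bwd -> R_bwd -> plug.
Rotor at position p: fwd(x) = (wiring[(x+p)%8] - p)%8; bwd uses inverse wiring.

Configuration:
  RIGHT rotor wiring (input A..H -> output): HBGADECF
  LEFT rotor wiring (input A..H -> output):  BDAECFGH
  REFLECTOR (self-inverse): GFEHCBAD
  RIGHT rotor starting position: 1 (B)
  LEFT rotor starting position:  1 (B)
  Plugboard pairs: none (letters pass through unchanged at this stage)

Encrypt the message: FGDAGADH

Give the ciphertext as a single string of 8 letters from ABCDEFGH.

Char 1 ('F'): step: R->2, L=1; F->plug->F->R->D->L->B->refl->F->L'->F->R'->G->plug->G
Char 2 ('G'): step: R->3, L=1; G->plug->G->R->G->L->G->refl->A->L'->H->R'->D->plug->D
Char 3 ('D'): step: R->4, L=1; D->plug->D->R->B->L->H->refl->D->L'->C->R'->G->plug->G
Char 4 ('A'): step: R->5, L=1; A->plug->A->R->H->L->A->refl->G->L'->G->R'->H->plug->H
Char 5 ('G'): step: R->6, L=1; G->plug->G->R->F->L->F->refl->B->L'->D->R'->D->plug->D
Char 6 ('A'): step: R->7, L=1; A->plug->A->R->G->L->G->refl->A->L'->H->R'->D->plug->D
Char 7 ('D'): step: R->0, L->2 (L advanced); D->plug->D->R->A->L->G->refl->A->L'->C->R'->G->plug->G
Char 8 ('H'): step: R->1, L=2; H->plug->H->R->G->L->H->refl->D->L'->D->R'->E->plug->E

Answer: GDGHDDGE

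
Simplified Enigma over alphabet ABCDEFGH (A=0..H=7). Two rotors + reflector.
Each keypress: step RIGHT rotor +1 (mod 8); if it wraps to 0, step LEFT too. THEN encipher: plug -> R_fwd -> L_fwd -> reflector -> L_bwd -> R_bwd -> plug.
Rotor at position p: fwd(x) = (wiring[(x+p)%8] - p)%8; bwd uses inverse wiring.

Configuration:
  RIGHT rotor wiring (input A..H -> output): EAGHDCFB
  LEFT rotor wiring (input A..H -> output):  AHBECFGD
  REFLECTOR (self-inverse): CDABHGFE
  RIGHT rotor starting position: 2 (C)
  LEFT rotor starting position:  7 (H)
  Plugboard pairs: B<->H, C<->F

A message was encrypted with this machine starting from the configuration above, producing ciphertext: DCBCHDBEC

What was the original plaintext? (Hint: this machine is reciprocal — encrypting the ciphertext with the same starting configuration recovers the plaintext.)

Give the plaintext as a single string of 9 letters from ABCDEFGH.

Answer: BHFGFCEFB

Derivation:
Char 1 ('D'): step: R->3, L=7; D->plug->D->R->C->L->A->refl->C->L'->D->R'->H->plug->B
Char 2 ('C'): step: R->4, L=7; C->plug->F->R->E->L->F->refl->G->L'->G->R'->B->plug->H
Char 3 ('B'): step: R->5, L=7; B->plug->H->R->G->L->G->refl->F->L'->E->R'->C->plug->F
Char 4 ('C'): step: R->6, L=7; C->plug->F->R->B->L->B->refl->D->L'->F->R'->G->plug->G
Char 5 ('H'): step: R->7, L=7; H->plug->B->R->F->L->D->refl->B->L'->B->R'->C->plug->F
Char 6 ('D'): step: R->0, L->0 (L advanced); D->plug->D->R->H->L->D->refl->B->L'->C->R'->F->plug->C
Char 7 ('B'): step: R->1, L=0; B->plug->H->R->D->L->E->refl->H->L'->B->R'->E->plug->E
Char 8 ('E'): step: R->2, L=0; E->plug->E->R->D->L->E->refl->H->L'->B->R'->C->plug->F
Char 9 ('C'): step: R->3, L=0; C->plug->F->R->B->L->H->refl->E->L'->D->R'->H->plug->B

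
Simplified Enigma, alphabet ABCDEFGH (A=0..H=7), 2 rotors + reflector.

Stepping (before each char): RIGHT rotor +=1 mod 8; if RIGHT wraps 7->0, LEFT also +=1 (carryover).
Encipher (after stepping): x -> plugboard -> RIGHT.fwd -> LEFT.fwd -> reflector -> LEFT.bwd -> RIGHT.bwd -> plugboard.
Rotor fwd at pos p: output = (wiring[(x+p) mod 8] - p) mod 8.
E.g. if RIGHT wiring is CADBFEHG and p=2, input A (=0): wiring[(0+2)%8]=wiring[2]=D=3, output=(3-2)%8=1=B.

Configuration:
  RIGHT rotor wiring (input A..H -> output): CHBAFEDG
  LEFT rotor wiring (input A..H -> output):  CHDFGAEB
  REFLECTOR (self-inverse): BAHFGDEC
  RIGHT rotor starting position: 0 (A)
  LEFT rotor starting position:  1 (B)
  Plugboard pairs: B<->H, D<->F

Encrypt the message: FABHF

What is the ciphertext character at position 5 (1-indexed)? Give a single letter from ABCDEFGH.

Char 1 ('F'): step: R->1, L=1; F->plug->D->R->E->L->H->refl->C->L'->B->R'->H->plug->B
Char 2 ('A'): step: R->2, L=1; A->plug->A->R->H->L->B->refl->A->L'->G->R'->B->plug->H
Char 3 ('B'): step: R->3, L=1; B->plug->H->R->G->L->A->refl->B->L'->H->R'->F->plug->D
Char 4 ('H'): step: R->4, L=1; H->plug->B->R->A->L->G->refl->E->L'->C->R'->D->plug->F
Char 5 ('F'): step: R->5, L=1; F->plug->D->R->F->L->D->refl->F->L'->D->R'->G->plug->G

G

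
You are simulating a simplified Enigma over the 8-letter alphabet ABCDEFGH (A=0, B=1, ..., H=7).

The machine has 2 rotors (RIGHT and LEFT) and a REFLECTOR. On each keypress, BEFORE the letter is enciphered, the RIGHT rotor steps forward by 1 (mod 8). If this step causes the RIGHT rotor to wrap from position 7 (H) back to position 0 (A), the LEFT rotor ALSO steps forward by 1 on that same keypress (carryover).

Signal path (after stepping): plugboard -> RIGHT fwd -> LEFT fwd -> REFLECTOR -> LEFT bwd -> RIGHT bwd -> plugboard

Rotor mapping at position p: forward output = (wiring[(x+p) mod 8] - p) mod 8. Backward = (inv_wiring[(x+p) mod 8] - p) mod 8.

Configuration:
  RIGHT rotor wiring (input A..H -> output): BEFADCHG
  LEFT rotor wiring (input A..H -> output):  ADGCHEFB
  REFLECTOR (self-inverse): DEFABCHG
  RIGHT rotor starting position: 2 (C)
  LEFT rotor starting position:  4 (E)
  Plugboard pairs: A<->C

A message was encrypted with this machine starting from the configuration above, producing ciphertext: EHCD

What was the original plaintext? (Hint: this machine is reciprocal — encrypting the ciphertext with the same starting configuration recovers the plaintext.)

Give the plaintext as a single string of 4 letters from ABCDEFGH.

Char 1 ('E'): step: R->3, L=4; E->plug->E->R->D->L->F->refl->C->L'->G->R'->F->plug->F
Char 2 ('H'): step: R->4, L=4; H->plug->H->R->E->L->E->refl->B->L'->C->R'->D->plug->D
Char 3 ('C'): step: R->5, L=4; C->plug->A->R->F->L->H->refl->G->L'->H->R'->E->plug->E
Char 4 ('D'): step: R->6, L=4; D->plug->D->R->G->L->C->refl->F->L'->D->R'->C->plug->A

Answer: FDEA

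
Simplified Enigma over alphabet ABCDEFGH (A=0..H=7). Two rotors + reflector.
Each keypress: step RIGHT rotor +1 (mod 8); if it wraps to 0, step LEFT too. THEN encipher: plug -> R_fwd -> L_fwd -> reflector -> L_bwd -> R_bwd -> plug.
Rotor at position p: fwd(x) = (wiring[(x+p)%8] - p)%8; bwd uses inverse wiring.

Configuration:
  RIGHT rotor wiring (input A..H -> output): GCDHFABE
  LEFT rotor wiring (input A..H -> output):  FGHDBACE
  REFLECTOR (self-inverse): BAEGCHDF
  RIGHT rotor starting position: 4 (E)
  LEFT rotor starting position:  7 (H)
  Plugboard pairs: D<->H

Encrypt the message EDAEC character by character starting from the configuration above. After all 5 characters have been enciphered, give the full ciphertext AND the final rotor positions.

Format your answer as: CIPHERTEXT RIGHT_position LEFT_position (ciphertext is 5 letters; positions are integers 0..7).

Char 1 ('E'): step: R->5, L=7; E->plug->E->R->F->L->C->refl->E->L'->E->R'->B->plug->B
Char 2 ('D'): step: R->6, L=7; D->plug->H->R->C->L->H->refl->F->L'->A->R'->C->plug->C
Char 3 ('A'): step: R->7, L=7; A->plug->A->R->F->L->C->refl->E->L'->E->R'->D->plug->H
Char 4 ('E'): step: R->0, L->0 (L advanced); E->plug->E->R->F->L->A->refl->B->L'->E->R'->H->plug->D
Char 5 ('C'): step: R->1, L=0; C->plug->C->R->G->L->C->refl->E->L'->H->R'->E->plug->E
Final: ciphertext=BCHDE, RIGHT=1, LEFT=0

Answer: BCHDE 1 0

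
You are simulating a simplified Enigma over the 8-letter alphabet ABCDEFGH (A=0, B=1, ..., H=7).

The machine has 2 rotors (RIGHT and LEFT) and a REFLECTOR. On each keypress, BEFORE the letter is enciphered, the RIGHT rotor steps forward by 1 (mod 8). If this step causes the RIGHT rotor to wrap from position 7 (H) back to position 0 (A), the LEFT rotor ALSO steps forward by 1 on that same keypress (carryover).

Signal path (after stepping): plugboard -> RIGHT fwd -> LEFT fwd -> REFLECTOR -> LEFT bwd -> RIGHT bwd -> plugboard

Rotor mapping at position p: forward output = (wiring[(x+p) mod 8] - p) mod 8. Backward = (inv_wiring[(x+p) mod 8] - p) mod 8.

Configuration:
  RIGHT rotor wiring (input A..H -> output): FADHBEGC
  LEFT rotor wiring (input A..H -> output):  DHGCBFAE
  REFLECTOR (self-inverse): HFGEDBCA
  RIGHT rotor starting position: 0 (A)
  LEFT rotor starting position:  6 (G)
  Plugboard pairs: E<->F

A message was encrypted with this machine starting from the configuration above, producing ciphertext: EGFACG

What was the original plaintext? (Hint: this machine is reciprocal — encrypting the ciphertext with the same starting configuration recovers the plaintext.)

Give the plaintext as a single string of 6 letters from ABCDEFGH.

Char 1 ('E'): step: R->1, L=6; E->plug->F->R->F->L->E->refl->D->L'->G->R'->C->plug->C
Char 2 ('G'): step: R->2, L=6; G->plug->G->R->D->L->B->refl->F->L'->C->R'->D->plug->D
Char 3 ('F'): step: R->3, L=6; F->plug->E->R->H->L->H->refl->A->L'->E->R'->A->plug->A
Char 4 ('A'): step: R->4, L=6; A->plug->A->R->F->L->E->refl->D->L'->G->R'->D->plug->D
Char 5 ('C'): step: R->5, L=6; C->plug->C->R->F->L->E->refl->D->L'->G->R'->F->plug->E
Char 6 ('G'): step: R->6, L=6; G->plug->G->R->D->L->B->refl->F->L'->C->R'->D->plug->D

Answer: CDADED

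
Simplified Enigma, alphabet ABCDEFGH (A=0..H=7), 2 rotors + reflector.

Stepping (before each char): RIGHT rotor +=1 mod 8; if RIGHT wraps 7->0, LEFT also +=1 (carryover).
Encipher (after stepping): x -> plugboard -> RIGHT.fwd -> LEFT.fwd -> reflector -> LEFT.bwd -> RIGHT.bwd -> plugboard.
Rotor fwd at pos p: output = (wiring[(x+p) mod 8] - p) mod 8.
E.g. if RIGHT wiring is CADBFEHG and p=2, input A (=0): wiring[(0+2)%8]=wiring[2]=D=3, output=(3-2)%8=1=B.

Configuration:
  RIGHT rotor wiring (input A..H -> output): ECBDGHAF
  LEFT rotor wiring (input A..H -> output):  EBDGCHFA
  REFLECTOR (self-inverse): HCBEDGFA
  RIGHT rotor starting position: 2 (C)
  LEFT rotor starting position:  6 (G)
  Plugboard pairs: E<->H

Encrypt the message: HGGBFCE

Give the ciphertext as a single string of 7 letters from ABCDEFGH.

Char 1 ('H'): step: R->3, L=6; H->plug->E->R->C->L->G->refl->F->L'->E->R'->C->plug->C
Char 2 ('G'): step: R->4, L=6; G->plug->G->R->F->L->A->refl->H->L'->A->R'->E->plug->H
Char 3 ('G'): step: R->5, L=6; G->plug->G->R->G->L->E->refl->D->L'->D->R'->B->plug->B
Char 4 ('B'): step: R->6, L=6; B->plug->B->R->H->L->B->refl->C->L'->B->R'->H->plug->E
Char 5 ('F'): step: R->7, L=6; F->plug->F->R->H->L->B->refl->C->L'->B->R'->H->plug->E
Char 6 ('C'): step: R->0, L->7 (L advanced); C->plug->C->R->B->L->F->refl->G->L'->H->R'->F->plug->F
Char 7 ('E'): step: R->1, L=7; E->plug->H->R->D->L->E->refl->D->L'->F->R'->D->plug->D

Answer: CHBEEFD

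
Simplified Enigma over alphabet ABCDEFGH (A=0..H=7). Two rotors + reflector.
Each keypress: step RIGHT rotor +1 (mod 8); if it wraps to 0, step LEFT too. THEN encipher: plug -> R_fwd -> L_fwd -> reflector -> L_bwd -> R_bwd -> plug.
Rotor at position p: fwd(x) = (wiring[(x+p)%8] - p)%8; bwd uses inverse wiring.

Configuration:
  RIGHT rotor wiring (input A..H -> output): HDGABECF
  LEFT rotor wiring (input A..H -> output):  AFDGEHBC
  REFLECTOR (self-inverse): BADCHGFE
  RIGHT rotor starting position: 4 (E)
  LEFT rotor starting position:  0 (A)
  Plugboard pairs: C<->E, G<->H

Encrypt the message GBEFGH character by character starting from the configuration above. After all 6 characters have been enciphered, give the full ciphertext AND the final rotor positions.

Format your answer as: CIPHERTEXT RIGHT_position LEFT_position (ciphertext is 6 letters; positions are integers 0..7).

Char 1 ('G'): step: R->5, L=0; G->plug->H->R->E->L->E->refl->H->L'->F->R'->B->plug->B
Char 2 ('B'): step: R->6, L=0; B->plug->B->R->H->L->C->refl->D->L'->C->R'->F->plug->F
Char 3 ('E'): step: R->7, L=0; E->plug->C->R->E->L->E->refl->H->L'->F->R'->G->plug->H
Char 4 ('F'): step: R->0, L->1 (L advanced); F->plug->F->R->E->L->G->refl->F->L'->C->R'->G->plug->H
Char 5 ('G'): step: R->1, L=1; G->plug->H->R->G->L->B->refl->A->L'->F->R'->B->plug->B
Char 6 ('H'): step: R->2, L=1; H->plug->G->R->F->L->A->refl->B->L'->G->R'->B->plug->B
Final: ciphertext=BFHHBB, RIGHT=2, LEFT=1

Answer: BFHHBB 2 1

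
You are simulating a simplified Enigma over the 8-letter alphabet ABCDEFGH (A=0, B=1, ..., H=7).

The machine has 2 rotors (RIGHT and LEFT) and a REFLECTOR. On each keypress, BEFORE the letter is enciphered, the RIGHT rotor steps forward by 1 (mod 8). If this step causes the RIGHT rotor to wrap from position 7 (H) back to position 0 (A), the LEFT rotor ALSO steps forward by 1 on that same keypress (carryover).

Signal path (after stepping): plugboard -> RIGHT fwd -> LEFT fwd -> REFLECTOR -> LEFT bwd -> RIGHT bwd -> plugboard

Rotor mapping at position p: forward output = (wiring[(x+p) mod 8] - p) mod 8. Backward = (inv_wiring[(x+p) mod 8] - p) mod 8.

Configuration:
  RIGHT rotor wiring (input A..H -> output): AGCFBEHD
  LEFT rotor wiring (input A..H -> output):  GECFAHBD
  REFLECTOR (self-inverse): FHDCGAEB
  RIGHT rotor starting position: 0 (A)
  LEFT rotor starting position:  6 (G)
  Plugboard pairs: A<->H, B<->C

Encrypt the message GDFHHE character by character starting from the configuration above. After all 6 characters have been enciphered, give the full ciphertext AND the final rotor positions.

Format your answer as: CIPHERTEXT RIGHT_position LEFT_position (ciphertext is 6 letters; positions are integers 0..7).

Answer: CFADFG 6 6

Derivation:
Char 1 ('G'): step: R->1, L=6; G->plug->G->R->C->L->A->refl->F->L'->B->R'->B->plug->C
Char 2 ('D'): step: R->2, L=6; D->plug->D->R->C->L->A->refl->F->L'->B->R'->F->plug->F
Char 3 ('F'): step: R->3, L=6; F->plug->F->R->F->L->H->refl->B->L'->H->R'->H->plug->A
Char 4 ('H'): step: R->4, L=6; H->plug->A->R->F->L->H->refl->B->L'->H->R'->D->plug->D
Char 5 ('H'): step: R->5, L=6; H->plug->A->R->H->L->B->refl->H->L'->F->R'->F->plug->F
Char 6 ('E'): step: R->6, L=6; E->plug->E->R->E->L->E->refl->G->L'->D->R'->G->plug->G
Final: ciphertext=CFADFG, RIGHT=6, LEFT=6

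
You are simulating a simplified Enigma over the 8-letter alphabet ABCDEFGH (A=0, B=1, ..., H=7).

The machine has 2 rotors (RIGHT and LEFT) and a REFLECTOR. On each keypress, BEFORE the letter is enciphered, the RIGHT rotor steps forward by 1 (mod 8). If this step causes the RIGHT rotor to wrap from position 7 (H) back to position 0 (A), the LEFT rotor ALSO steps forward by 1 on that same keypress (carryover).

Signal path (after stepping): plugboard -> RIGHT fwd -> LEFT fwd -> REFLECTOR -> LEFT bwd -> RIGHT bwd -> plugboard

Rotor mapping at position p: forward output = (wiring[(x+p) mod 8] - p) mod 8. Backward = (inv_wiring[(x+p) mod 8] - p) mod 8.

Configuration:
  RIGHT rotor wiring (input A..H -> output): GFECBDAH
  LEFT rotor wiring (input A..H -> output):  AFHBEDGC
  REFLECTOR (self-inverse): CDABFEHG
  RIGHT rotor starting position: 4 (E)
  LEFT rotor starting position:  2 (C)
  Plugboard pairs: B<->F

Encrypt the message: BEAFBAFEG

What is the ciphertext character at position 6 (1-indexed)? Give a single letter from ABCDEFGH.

Char 1 ('B'): step: R->5, L=2; B->plug->F->R->H->L->D->refl->B->L'->D->R'->B->plug->F
Char 2 ('E'): step: R->6, L=2; E->plug->E->R->G->L->G->refl->H->L'->B->R'->B->plug->F
Char 3 ('A'): step: R->7, L=2; A->plug->A->R->A->L->F->refl->E->L'->E->R'->G->plug->G
Char 4 ('F'): step: R->0, L->3 (L advanced); F->plug->B->R->F->L->F->refl->E->L'->H->R'->H->plug->H
Char 5 ('B'): step: R->1, L=3; B->plug->F->R->H->L->E->refl->F->L'->F->R'->H->plug->H
Char 6 ('A'): step: R->2, L=3; A->plug->A->R->C->L->A->refl->C->L'->G->R'->E->plug->E

E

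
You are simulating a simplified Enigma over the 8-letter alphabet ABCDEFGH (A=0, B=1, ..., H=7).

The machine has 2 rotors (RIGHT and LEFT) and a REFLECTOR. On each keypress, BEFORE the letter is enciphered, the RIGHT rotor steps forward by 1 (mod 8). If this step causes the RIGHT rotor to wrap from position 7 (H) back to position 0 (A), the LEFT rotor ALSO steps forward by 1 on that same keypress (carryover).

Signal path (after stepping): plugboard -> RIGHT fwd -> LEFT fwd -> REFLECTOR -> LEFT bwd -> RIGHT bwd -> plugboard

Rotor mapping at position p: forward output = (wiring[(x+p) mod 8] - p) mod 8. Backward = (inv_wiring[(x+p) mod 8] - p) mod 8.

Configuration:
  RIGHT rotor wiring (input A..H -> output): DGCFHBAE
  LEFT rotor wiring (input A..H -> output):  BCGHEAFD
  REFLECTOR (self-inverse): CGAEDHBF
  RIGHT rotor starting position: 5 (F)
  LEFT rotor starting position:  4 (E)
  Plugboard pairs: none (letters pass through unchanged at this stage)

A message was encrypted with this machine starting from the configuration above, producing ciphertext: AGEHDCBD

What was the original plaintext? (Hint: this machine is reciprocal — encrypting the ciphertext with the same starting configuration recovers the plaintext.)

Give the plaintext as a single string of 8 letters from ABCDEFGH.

Char 1 ('A'): step: R->6, L=4; A->plug->A->R->C->L->B->refl->G->L'->F->R'->C->plug->C
Char 2 ('G'): step: R->7, L=4; G->plug->G->R->C->L->B->refl->G->L'->F->R'->A->plug->A
Char 3 ('E'): step: R->0, L->5 (L advanced); E->plug->E->R->H->L->H->refl->F->L'->E->R'->H->plug->H
Char 4 ('H'): step: R->1, L=5; H->plug->H->R->C->L->G->refl->B->L'->F->R'->A->plug->A
Char 5 ('D'): step: R->2, L=5; D->plug->D->R->H->L->H->refl->F->L'->E->R'->H->plug->H
Char 6 ('C'): step: R->3, L=5; C->plug->C->R->G->L->C->refl->A->L'->B->R'->E->plug->E
Char 7 ('B'): step: R->4, L=5; B->plug->B->R->F->L->B->refl->G->L'->C->R'->F->plug->F
Char 8 ('D'): step: R->5, L=5; D->plug->D->R->G->L->C->refl->A->L'->B->R'->E->plug->E

Answer: CAHAHEFE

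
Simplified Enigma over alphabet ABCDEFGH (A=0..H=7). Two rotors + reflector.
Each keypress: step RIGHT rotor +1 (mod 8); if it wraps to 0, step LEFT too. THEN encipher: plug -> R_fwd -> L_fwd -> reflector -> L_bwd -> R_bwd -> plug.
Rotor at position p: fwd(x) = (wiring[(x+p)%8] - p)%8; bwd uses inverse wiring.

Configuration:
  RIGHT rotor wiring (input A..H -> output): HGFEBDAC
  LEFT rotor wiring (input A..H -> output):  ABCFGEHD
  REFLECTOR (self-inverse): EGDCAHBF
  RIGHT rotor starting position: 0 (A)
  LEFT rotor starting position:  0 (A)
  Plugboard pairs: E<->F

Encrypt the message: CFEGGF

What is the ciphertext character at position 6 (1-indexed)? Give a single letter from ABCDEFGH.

Char 1 ('C'): step: R->1, L=0; C->plug->C->R->D->L->F->refl->H->L'->G->R'->H->plug->H
Char 2 ('F'): step: R->2, L=0; F->plug->E->R->G->L->H->refl->F->L'->D->R'->A->plug->A
Char 3 ('E'): step: R->3, L=0; E->plug->F->R->E->L->G->refl->B->L'->B->R'->A->plug->A
Char 4 ('G'): step: R->4, L=0; G->plug->G->R->B->L->B->refl->G->L'->E->R'->C->plug->C
Char 5 ('G'): step: R->5, L=0; G->plug->G->R->H->L->D->refl->C->L'->C->R'->D->plug->D
Char 6 ('F'): step: R->6, L=0; F->plug->E->R->H->L->D->refl->C->L'->C->R'->A->plug->A

A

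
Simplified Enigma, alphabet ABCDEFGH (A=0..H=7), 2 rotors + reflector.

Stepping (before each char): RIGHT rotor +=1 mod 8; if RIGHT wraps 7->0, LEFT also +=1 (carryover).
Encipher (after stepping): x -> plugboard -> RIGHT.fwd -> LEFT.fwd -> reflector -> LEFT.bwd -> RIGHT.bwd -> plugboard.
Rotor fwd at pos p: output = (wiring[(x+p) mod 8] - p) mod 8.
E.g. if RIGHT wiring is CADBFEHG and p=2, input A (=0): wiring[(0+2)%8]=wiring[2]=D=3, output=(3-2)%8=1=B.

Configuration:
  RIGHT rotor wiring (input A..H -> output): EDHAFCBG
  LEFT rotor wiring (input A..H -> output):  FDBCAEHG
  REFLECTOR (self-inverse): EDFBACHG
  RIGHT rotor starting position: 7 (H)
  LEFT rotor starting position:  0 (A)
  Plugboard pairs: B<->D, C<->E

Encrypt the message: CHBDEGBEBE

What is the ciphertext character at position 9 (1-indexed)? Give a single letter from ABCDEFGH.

Char 1 ('C'): step: R->0, L->1 (L advanced); C->plug->E->R->F->L->G->refl->H->L'->D->R'->B->plug->D
Char 2 ('H'): step: R->1, L=1; H->plug->H->R->D->L->H->refl->G->L'->F->R'->G->plug->G
Char 3 ('B'): step: R->2, L=1; B->plug->D->R->A->L->C->refl->F->L'->G->R'->B->plug->D
Char 4 ('D'): step: R->3, L=1; D->plug->B->R->C->L->B->refl->D->L'->E->R'->H->plug->H
Char 5 ('E'): step: R->4, L=1; E->plug->C->R->F->L->G->refl->H->L'->D->R'->G->plug->G
Char 6 ('G'): step: R->5, L=1; G->plug->G->R->D->L->H->refl->G->L'->F->R'->A->plug->A
Char 7 ('B'): step: R->6, L=1; B->plug->D->R->F->L->G->refl->H->L'->D->R'->A->plug->A
Char 8 ('E'): step: R->7, L=1; E->plug->C->R->E->L->D->refl->B->L'->C->R'->H->plug->H
Char 9 ('B'): step: R->0, L->2 (L advanced); B->plug->D->R->A->L->H->refl->G->L'->C->R'->F->plug->F

F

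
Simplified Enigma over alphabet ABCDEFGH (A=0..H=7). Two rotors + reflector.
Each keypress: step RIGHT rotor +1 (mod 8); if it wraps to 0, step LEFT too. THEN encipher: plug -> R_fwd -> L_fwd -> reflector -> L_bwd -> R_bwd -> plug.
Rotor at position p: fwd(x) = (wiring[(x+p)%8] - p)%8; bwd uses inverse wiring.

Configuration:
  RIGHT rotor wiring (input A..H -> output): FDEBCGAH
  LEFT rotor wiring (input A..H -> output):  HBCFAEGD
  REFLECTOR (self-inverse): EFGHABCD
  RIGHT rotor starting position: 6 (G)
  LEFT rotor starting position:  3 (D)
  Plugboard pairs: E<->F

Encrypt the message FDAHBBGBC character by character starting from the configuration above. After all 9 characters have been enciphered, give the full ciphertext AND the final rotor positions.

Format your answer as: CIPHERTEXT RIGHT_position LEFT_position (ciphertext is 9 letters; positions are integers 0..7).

Answer: HGGCDABHE 7 4

Derivation:
Char 1 ('F'): step: R->7, L=3; F->plug->E->R->C->L->B->refl->F->L'->B->R'->H->plug->H
Char 2 ('D'): step: R->0, L->4 (L advanced); D->plug->D->R->B->L->A->refl->E->L'->A->R'->G->plug->G
Char 3 ('A'): step: R->1, L=4; A->plug->A->R->C->L->C->refl->G->L'->G->R'->G->plug->G
Char 4 ('H'): step: R->2, L=4; H->plug->H->R->B->L->A->refl->E->L'->A->R'->C->plug->C
Char 5 ('B'): step: R->3, L=4; B->plug->B->R->H->L->B->refl->F->L'->F->R'->D->plug->D
Char 6 ('B'): step: R->4, L=4; B->plug->B->R->C->L->C->refl->G->L'->G->R'->A->plug->A
Char 7 ('G'): step: R->5, L=4; G->plug->G->R->E->L->D->refl->H->L'->D->R'->B->plug->B
Char 8 ('B'): step: R->6, L=4; B->plug->B->R->B->L->A->refl->E->L'->A->R'->H->plug->H
Char 9 ('C'): step: R->7, L=4; C->plug->C->R->E->L->D->refl->H->L'->D->R'->F->plug->E
Final: ciphertext=HGGCDABHE, RIGHT=7, LEFT=4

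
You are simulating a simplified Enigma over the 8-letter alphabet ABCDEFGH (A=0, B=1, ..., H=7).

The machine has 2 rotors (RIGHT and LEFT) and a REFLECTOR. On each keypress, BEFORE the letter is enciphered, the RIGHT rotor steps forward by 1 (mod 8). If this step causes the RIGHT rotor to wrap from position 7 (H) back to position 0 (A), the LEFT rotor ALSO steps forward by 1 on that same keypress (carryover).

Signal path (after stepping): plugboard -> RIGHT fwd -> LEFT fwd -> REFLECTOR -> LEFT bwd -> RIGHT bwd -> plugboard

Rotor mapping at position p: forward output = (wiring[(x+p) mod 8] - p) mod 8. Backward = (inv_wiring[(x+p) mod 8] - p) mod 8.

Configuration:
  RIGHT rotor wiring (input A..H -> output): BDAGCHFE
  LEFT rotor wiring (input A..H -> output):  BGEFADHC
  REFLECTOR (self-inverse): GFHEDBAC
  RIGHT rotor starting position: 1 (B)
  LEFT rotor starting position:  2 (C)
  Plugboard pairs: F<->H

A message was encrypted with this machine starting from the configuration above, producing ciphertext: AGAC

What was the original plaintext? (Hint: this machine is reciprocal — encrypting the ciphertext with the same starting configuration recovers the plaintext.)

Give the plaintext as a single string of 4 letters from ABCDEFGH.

Answer: CHDG

Derivation:
Char 1 ('A'): step: R->2, L=2; A->plug->A->R->G->L->H->refl->C->L'->A->R'->C->plug->C
Char 2 ('G'): step: R->3, L=2; G->plug->G->R->A->L->C->refl->H->L'->G->R'->F->plug->H
Char 3 ('A'): step: R->4, L=2; A->plug->A->R->G->L->H->refl->C->L'->A->R'->D->plug->D
Char 4 ('C'): step: R->5, L=2; C->plug->C->R->H->L->E->refl->D->L'->B->R'->G->plug->G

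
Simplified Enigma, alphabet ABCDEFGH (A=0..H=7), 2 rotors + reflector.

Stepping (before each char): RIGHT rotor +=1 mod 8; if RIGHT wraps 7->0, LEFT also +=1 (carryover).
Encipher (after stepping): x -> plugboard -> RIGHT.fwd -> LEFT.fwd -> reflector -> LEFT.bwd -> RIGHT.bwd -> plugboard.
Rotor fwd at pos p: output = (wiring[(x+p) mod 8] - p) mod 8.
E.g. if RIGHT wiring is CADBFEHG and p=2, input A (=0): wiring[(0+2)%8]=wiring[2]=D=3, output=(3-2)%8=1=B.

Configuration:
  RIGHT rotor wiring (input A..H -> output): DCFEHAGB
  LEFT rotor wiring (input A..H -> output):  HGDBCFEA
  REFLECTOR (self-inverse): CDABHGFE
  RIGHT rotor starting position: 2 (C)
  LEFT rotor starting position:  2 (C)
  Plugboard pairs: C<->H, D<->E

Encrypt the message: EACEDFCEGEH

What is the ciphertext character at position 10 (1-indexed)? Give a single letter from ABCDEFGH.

Char 1 ('E'): step: R->3, L=2; E->plug->D->R->D->L->D->refl->B->L'->A->R'->F->plug->F
Char 2 ('A'): step: R->4, L=2; A->plug->A->R->D->L->D->refl->B->L'->A->R'->H->plug->C
Char 3 ('C'): step: R->5, L=2; C->plug->H->R->C->L->A->refl->C->L'->E->R'->C->plug->H
Char 4 ('E'): step: R->6, L=2; E->plug->D->R->E->L->C->refl->A->L'->C->R'->H->plug->C
Char 5 ('D'): step: R->7, L=2; D->plug->E->R->F->L->G->refl->F->L'->G->R'->D->plug->E
Char 6 ('F'): step: R->0, L->3 (L advanced); F->plug->F->R->A->L->G->refl->F->L'->E->R'->D->plug->E
Char 7 ('C'): step: R->1, L=3; C->plug->H->R->C->L->C->refl->A->L'->H->R'->E->plug->D
Char 8 ('E'): step: R->2, L=3; E->plug->D->R->G->L->D->refl->B->L'->D->R'->A->plug->A
Char 9 ('G'): step: R->3, L=3; G->plug->G->R->H->L->A->refl->C->L'->C->R'->H->plug->C
Char 10 ('E'): step: R->4, L=3; E->plug->D->R->F->L->E->refl->H->L'->B->R'->G->plug->G

G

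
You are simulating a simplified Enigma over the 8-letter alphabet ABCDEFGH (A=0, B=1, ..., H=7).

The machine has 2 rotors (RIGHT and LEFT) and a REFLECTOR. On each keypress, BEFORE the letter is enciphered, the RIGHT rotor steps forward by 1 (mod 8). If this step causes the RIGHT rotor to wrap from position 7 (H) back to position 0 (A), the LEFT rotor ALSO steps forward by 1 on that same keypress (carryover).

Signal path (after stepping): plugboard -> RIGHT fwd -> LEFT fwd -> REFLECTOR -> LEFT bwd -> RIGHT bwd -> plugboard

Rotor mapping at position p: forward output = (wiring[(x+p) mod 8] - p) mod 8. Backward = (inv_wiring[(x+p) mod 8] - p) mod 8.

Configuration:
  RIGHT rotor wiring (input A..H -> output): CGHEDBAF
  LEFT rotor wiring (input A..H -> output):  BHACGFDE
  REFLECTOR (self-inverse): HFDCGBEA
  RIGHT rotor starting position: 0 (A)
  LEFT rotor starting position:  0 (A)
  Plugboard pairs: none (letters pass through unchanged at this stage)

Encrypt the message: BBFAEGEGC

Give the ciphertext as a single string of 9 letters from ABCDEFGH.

Char 1 ('B'): step: R->1, L=0; B->plug->B->R->G->L->D->refl->C->L'->D->R'->C->plug->C
Char 2 ('B'): step: R->2, L=0; B->plug->B->R->C->L->A->refl->H->L'->B->R'->C->plug->C
Char 3 ('F'): step: R->3, L=0; F->plug->F->R->H->L->E->refl->G->L'->E->R'->H->plug->H
Char 4 ('A'): step: R->4, L=0; A->plug->A->R->H->L->E->refl->G->L'->E->R'->C->plug->C
Char 5 ('E'): step: R->5, L=0; E->plug->E->R->B->L->H->refl->A->L'->C->R'->F->plug->F
Char 6 ('G'): step: R->6, L=0; G->plug->G->R->F->L->F->refl->B->L'->A->R'->D->plug->D
Char 7 ('E'): step: R->7, L=0; E->plug->E->R->F->L->F->refl->B->L'->A->R'->D->plug->D
Char 8 ('G'): step: R->0, L->1 (L advanced); G->plug->G->R->A->L->G->refl->E->L'->E->R'->D->plug->D
Char 9 ('C'): step: R->1, L=1; C->plug->C->R->D->L->F->refl->B->L'->C->R'->D->plug->D

Answer: CCHCFDDDD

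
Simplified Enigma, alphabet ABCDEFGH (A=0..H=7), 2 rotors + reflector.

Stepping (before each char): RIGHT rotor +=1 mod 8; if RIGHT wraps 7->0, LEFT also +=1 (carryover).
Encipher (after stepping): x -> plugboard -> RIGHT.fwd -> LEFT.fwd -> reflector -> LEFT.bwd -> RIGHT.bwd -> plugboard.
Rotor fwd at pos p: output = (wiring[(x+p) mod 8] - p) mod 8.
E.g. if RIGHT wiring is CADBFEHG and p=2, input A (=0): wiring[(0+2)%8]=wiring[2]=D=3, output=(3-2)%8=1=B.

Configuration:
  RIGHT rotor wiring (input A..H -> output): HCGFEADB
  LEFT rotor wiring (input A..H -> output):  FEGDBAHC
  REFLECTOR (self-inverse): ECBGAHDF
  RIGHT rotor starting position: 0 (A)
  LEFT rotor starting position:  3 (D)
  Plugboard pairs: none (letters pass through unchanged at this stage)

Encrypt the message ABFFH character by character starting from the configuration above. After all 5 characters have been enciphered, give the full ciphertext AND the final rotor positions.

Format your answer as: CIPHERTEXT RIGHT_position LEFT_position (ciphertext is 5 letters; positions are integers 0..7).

Char 1 ('A'): step: R->1, L=3; A->plug->A->R->B->L->G->refl->D->L'->H->R'->E->plug->E
Char 2 ('B'): step: R->2, L=3; B->plug->B->R->D->L->E->refl->A->L'->A->R'->H->plug->H
Char 3 ('F'): step: R->3, L=3; F->plug->F->R->E->L->H->refl->F->L'->C->R'->A->plug->A
Char 4 ('F'): step: R->4, L=3; F->plug->F->R->G->L->B->refl->C->L'->F->R'->D->plug->D
Char 5 ('H'): step: R->5, L=3; H->plug->H->R->H->L->D->refl->G->L'->B->R'->F->plug->F
Final: ciphertext=EHADF, RIGHT=5, LEFT=3

Answer: EHADF 5 3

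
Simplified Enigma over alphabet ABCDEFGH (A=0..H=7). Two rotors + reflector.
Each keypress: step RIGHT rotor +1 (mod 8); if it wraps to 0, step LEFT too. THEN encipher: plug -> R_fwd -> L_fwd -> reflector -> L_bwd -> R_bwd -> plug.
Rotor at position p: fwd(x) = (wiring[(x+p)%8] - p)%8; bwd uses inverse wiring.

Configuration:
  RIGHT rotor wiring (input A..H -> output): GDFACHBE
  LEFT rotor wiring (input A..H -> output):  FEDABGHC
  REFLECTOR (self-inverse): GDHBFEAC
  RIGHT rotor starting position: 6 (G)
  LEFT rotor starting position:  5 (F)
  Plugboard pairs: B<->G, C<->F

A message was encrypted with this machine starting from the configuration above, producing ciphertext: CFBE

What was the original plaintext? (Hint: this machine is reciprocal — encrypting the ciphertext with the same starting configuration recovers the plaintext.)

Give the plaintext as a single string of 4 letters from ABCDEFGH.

Answer: AEFA

Derivation:
Char 1 ('C'): step: R->7, L=5; C->plug->F->R->D->L->A->refl->G->L'->F->R'->A->plug->A
Char 2 ('F'): step: R->0, L->6 (L advanced); F->plug->C->R->F->L->C->refl->H->L'->C->R'->E->plug->E
Char 3 ('B'): step: R->1, L=6; B->plug->G->R->D->L->G->refl->A->L'->H->R'->C->plug->F
Char 4 ('E'): step: R->2, L=6; E->plug->E->R->H->L->A->refl->G->L'->D->R'->A->plug->A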